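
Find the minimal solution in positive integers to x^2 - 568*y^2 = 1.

(x, y) = (143, 6)

First expand sqrt(568) as a continued fraction. With x_i = (sqrt(568) + m_i)/d_i and (m_0, d_0) = (0, 1): a_0 = floor(sqrt(568)) = 23, since 23^2 = 529 <= 568 < 576 = 24^2.
Iterate m_{i+1} = d_i*a_i - m_i, d_{i+1} = (568 - m_{i+1}^2)/d_i, a_{i+1} = floor((a_0 + m_{i+1})/d_{i+1}):
  m_1 = 1*23 - 0 = 23, d_1 = (568 - 23^2)/1 = 39/1 = 39, a_1 = floor((23 + 23)/39) = 1.
  m_2 = 39*1 - 23 = 16, d_2 = (568 - 16^2)/39 = 312/39 = 8, a_2 = floor((23 + 16)/8) = 4.
  m_3 = 8*4 - 16 = 16, d_3 = (568 - 16^2)/8 = 312/8 = 39, a_3 = floor((23 + 16)/39) = 1.
  m_4 = 39*1 - 16 = 23, d_4 = (568 - 23^2)/39 = 39/39 = 1, a_4 = floor((23 + 23)/1) = 46.
  m_5 = 1*46 - 23 = 23, d_5 = (568 - 23^2)/1 = 39/1 = 39: (m_5, d_5) = (m_1, d_1) = (23, 39), so from here the quotients repeat a_1, ..., a_4; the period length is 4.
So sqrt(568) = [23; (1, 4, 1, 46)] with period length k = 4.
k is even, so the fundamental solution of x^2 - 568y^2 = 1 is (p_{k-1}, q_{k-1}) = (p_3, q_3); compute convergents through index 3.
Convergents (p_i = a_i*p_{i-1} + p_{i-2}, q_i = a_i*q_{i-1} + q_{i-2} with p_{-2}=0, p_{-1}=1, q_{-2}=1, q_{-1}=0):
  i=0: a_0=23, p_0 = 23*1 + 0 = 23, q_0 = 23*0 + 1 = 1.
  i=1: a_1=1, p_1 = 1*23 + 1 = 24, q_1 = 1*1 + 0 = 1.
  i=2: a_2=4, p_2 = 4*24 + 23 = 119, q_2 = 4*1 + 1 = 5.
  i=3: a_3=1, p_3 = 1*119 + 24 = 143, q_3 = 1*5 + 1 = 6.
Check: 143^2 - 568*6^2 = 20449 - 20448 = 1, so (x, y) = (143, 6) solves the equation, and by the theorem it is the least positive solution.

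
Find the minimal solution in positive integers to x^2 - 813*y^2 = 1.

(x, y) = (2167, 76)

First expand sqrt(813) as a continued fraction. With x_i = (sqrt(813) + m_i)/d_i and (m_0, d_0) = (0, 1): a_0 = floor(sqrt(813)) = 28, since 28^2 = 784 <= 813 < 841 = 29^2.
Iterate m_{i+1} = d_i*a_i - m_i, d_{i+1} = (813 - m_{i+1}^2)/d_i, a_{i+1} = floor((a_0 + m_{i+1})/d_{i+1}):
  m_1 = 1*28 - 0 = 28, d_1 = (813 - 28^2)/1 = 29/1 = 29, a_1 = floor((28 + 28)/29) = 1.
  m_2 = 29*1 - 28 = 1, d_2 = (813 - 1^2)/29 = 812/29 = 28, a_2 = floor((28 + 1)/28) = 1.
  m_3 = 28*1 - 1 = 27, d_3 = (813 - 27^2)/28 = 84/28 = 3, a_3 = floor((28 + 27)/3) = 18.
  m_4 = 3*18 - 27 = 27, d_4 = (813 - 27^2)/3 = 84/3 = 28, a_4 = floor((28 + 27)/28) = 1.
  m_5 = 28*1 - 27 = 1, d_5 = (813 - 1^2)/28 = 812/28 = 29, a_5 = floor((28 + 1)/29) = 1.
  m_6 = 29*1 - 1 = 28, d_6 = (813 - 28^2)/29 = 29/29 = 1, a_6 = floor((28 + 28)/1) = 56.
  m_7 = 1*56 - 28 = 28, d_7 = (813 - 28^2)/1 = 29/1 = 29: (m_7, d_7) = (m_1, d_1) = (28, 29), so from here the quotients repeat a_1, ..., a_6; the period length is 6.
So sqrt(813) = [28; (1, 1, 18, 1, 1, 56)] with period length k = 6.
k is even, so the fundamental solution of x^2 - 813y^2 = 1 is (p_{k-1}, q_{k-1}) = (p_5, q_5); compute convergents through index 5.
Convergents (p_i = a_i*p_{i-1} + p_{i-2}, q_i = a_i*q_{i-1} + q_{i-2} with p_{-2}=0, p_{-1}=1, q_{-2}=1, q_{-1}=0):
  i=0: a_0=28, p_0 = 28*1 + 0 = 28, q_0 = 28*0 + 1 = 1.
  i=1: a_1=1, p_1 = 1*28 + 1 = 29, q_1 = 1*1 + 0 = 1.
  i=2: a_2=1, p_2 = 1*29 + 28 = 57, q_2 = 1*1 + 1 = 2.
  i=3: a_3=18, p_3 = 18*57 + 29 = 1055, q_3 = 18*2 + 1 = 37.
  i=4: a_4=1, p_4 = 1*1055 + 57 = 1112, q_4 = 1*37 + 2 = 39.
  i=5: a_5=1, p_5 = 1*1112 + 1055 = 2167, q_5 = 1*39 + 37 = 76.
Check: 2167^2 - 813*76^2 = 4695889 - 4695888 = 1, so (x, y) = (2167, 76) solves the equation, and by the theorem it is the least positive solution.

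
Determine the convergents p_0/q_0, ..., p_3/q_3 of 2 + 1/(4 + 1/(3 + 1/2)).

Using the convergent recurrence p_i = a_i*p_{i-1} + p_{i-2}, q_i = a_i*q_{i-1} + q_{i-2} with p_{-2}=0, p_{-1}=1, q_{-2}=1, q_{-1}=0:
  i=0: a_0=2, p_0 = 2*1 + 0 = 2, q_0 = 2*0 + 1 = 1.
  i=1: a_1=4, p_1 = 4*2 + 1 = 9, q_1 = 4*1 + 0 = 4.
  i=2: a_2=3, p_2 = 3*9 + 2 = 29, q_2 = 3*4 + 1 = 13.
  i=3: a_3=2, p_3 = 2*29 + 9 = 67, q_3 = 2*13 + 4 = 30.

2/1, 9/4, 29/13, 67/30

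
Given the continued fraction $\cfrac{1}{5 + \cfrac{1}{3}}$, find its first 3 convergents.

0/1, 1/5, 3/16

Using the convergent recurrence p_i = a_i*p_{i-1} + p_{i-2}, q_i = a_i*q_{i-1} + q_{i-2} with p_{-2}=0, p_{-1}=1, q_{-2}=1, q_{-1}=0:
  i=0: a_0=0, p_0 = 0*1 + 0 = 0, q_0 = 0*0 + 1 = 1.
  i=1: a_1=5, p_1 = 5*0 + 1 = 1, q_1 = 5*1 + 0 = 5.
  i=2: a_2=3, p_2 = 3*1 + 0 = 3, q_2 = 3*5 + 1 = 16.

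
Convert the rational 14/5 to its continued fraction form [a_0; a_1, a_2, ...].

Run the Euclidean algorithm on 14 and 5; the successive quotients are the partial quotients a_0, a_1, ... (each step inverts the fractional part left over by the previous one):
  14 = 2*5 + 4, so a_0 = 2.
  5 = 1*4 + 1, so a_1 = 1.
  4 = 4*1 + 0, so a_2 = 4.
The remainder reaches 0 after 3 divisions, so the expansion has 3 partial quotients, read off in order.

[2; 1, 4]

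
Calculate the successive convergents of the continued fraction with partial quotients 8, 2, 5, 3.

Using the convergent recurrence p_i = a_i*p_{i-1} + p_{i-2}, q_i = a_i*q_{i-1} + q_{i-2} with p_{-2}=0, p_{-1}=1, q_{-2}=1, q_{-1}=0:
  i=0: a_0=8, p_0 = 8*1 + 0 = 8, q_0 = 8*0 + 1 = 1.
  i=1: a_1=2, p_1 = 2*8 + 1 = 17, q_1 = 2*1 + 0 = 2.
  i=2: a_2=5, p_2 = 5*17 + 8 = 93, q_2 = 5*2 + 1 = 11.
  i=3: a_3=3, p_3 = 3*93 + 17 = 296, q_3 = 3*11 + 2 = 35.

8/1, 17/2, 93/11, 296/35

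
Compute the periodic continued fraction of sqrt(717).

[26; (1, 3, 2, 12, 1, 16, 1, 12, 2, 3, 1, 52)]

Write x_i = (sqrt(717) + m_i)/d_i with (m_0, d_0) = (0, 1). a_0 = floor(sqrt(717)) = 26, since 26^2 = 676 <= 717 < 729 = 27^2.
Iterate m_{i+1} = d_i*a_i - m_i, d_{i+1} = (717 - m_{i+1}^2)/d_i, a_{i+1} = floor((a_0 + m_{i+1})/d_{i+1}):
  m_1 = 1*26 - 0 = 26, d_1 = (717 - 26^2)/1 = 41/1 = 41, a_1 = floor((26 + 26)/41) = 1.
  m_2 = 41*1 - 26 = 15, d_2 = (717 - 15^2)/41 = 492/41 = 12, a_2 = floor((26 + 15)/12) = 3.
  m_3 = 12*3 - 15 = 21, d_3 = (717 - 21^2)/12 = 276/12 = 23, a_3 = floor((26 + 21)/23) = 2.
  m_4 = 23*2 - 21 = 25, d_4 = (717 - 25^2)/23 = 92/23 = 4, a_4 = floor((26 + 25)/4) = 12.
  m_5 = 4*12 - 25 = 23, d_5 = (717 - 23^2)/4 = 188/4 = 47, a_5 = floor((26 + 23)/47) = 1.
  m_6 = 47*1 - 23 = 24, d_6 = (717 - 24^2)/47 = 141/47 = 3, a_6 = floor((26 + 24)/3) = 16.
  m_7 = 3*16 - 24 = 24, d_7 = (717 - 24^2)/3 = 141/3 = 47, a_7 = floor((26 + 24)/47) = 1.
  m_8 = 47*1 - 24 = 23, d_8 = (717 - 23^2)/47 = 188/47 = 4, a_8 = floor((26 + 23)/4) = 12.
  m_9 = 4*12 - 23 = 25, d_9 = (717 - 25^2)/4 = 92/4 = 23, a_9 = floor((26 + 25)/23) = 2.
  m_10 = 23*2 - 25 = 21, d_10 = (717 - 21^2)/23 = 276/23 = 12, a_10 = floor((26 + 21)/12) = 3.
  m_11 = 12*3 - 21 = 15, d_11 = (717 - 15^2)/12 = 492/12 = 41, a_11 = floor((26 + 15)/41) = 1.
  m_12 = 41*1 - 15 = 26, d_12 = (717 - 26^2)/41 = 41/41 = 1, a_12 = floor((26 + 26)/1) = 52.
  m_13 = 1*52 - 26 = 26, d_13 = (717 - 26^2)/1 = 41/1 = 41: (m_13, d_13) = (m_1, d_1) = (26, 41), so from here the quotients repeat a_1, ..., a_12; the period length is 12.
Hence the expansion of sqrt(717) is a_0 = 26 followed by the repeating block 1, 3, 2, 12, 1, 16, 1, 12, 2, 3, 1, 52 (period 12).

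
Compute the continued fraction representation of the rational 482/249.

[1; 1, 14, 1, 1, 3, 2]

Run the Euclidean algorithm on 482 and 249; the successive quotients are the partial quotients a_0, a_1, ... (each step inverts the fractional part left over by the previous one):
  482 = 1*249 + 233, so a_0 = 1.
  249 = 1*233 + 16, so a_1 = 1.
  233 = 14*16 + 9, so a_2 = 14.
  16 = 1*9 + 7, so a_3 = 1.
  9 = 1*7 + 2, so a_4 = 1.
  7 = 3*2 + 1, so a_5 = 3.
  2 = 2*1 + 0, so a_6 = 2.
The remainder reaches 0 after 7 divisions, so the expansion has 7 partial quotients, read off in order.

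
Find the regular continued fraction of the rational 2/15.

[0; 7, 2]

Run the Euclidean algorithm on 2 and 15; the successive quotients are the partial quotients a_0, a_1, ... (each step inverts the fractional part left over by the previous one):
  2 = 0*15 + 2, so a_0 = 0.
  15 = 7*2 + 1, so a_1 = 7.
  2 = 2*1 + 0, so a_2 = 2.
The remainder reaches 0 after 3 divisions, so the expansion has 3 partial quotients, read off in order.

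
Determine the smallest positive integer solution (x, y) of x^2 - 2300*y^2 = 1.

First expand sqrt(2300) as a continued fraction. With x_i = (sqrt(2300) + m_i)/d_i and (m_0, d_0) = (0, 1): a_0 = floor(sqrt(2300)) = 47, since 47^2 = 2209 <= 2300 < 2304 = 48^2.
Iterate m_{i+1} = d_i*a_i - m_i, d_{i+1} = (2300 - m_{i+1}^2)/d_i, a_{i+1} = floor((a_0 + m_{i+1})/d_{i+1}):
  m_1 = 1*47 - 0 = 47, d_1 = (2300 - 47^2)/1 = 91/1 = 91, a_1 = floor((47 + 47)/91) = 1.
  m_2 = 91*1 - 47 = 44, d_2 = (2300 - 44^2)/91 = 364/91 = 4, a_2 = floor((47 + 44)/4) = 22.
  m_3 = 4*22 - 44 = 44, d_3 = (2300 - 44^2)/4 = 364/4 = 91, a_3 = floor((47 + 44)/91) = 1.
  m_4 = 91*1 - 44 = 47, d_4 = (2300 - 47^2)/91 = 91/91 = 1, a_4 = floor((47 + 47)/1) = 94.
  m_5 = 1*94 - 47 = 47, d_5 = (2300 - 47^2)/1 = 91/1 = 91: (m_5, d_5) = (m_1, d_1) = (47, 91), so from here the quotients repeat a_1, ..., a_4; the period length is 4.
So sqrt(2300) = [47; (1, 22, 1, 94)] with period length k = 4.
k is even, so the fundamental solution of x^2 - 2300y^2 = 1 is (p_{k-1}, q_{k-1}) = (p_3, q_3); compute convergents through index 3.
Convergents (p_i = a_i*p_{i-1} + p_{i-2}, q_i = a_i*q_{i-1} + q_{i-2} with p_{-2}=0, p_{-1}=1, q_{-2}=1, q_{-1}=0):
  i=0: a_0=47, p_0 = 47*1 + 0 = 47, q_0 = 47*0 + 1 = 1.
  i=1: a_1=1, p_1 = 1*47 + 1 = 48, q_1 = 1*1 + 0 = 1.
  i=2: a_2=22, p_2 = 22*48 + 47 = 1103, q_2 = 22*1 + 1 = 23.
  i=3: a_3=1, p_3 = 1*1103 + 48 = 1151, q_3 = 1*23 + 1 = 24.
Check: 1151^2 - 2300*24^2 = 1324801 - 1324800 = 1, so (x, y) = (1151, 24) solves the equation, and by the theorem it is the least positive solution.

(x, y) = (1151, 24)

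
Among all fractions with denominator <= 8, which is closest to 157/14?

Expand x = 157/14 as a continued fraction with the Euclidean algorithm:
  157 = 11*14 + 3, so a_0 = 11.
  14 = 4*3 + 2, so a_1 = 4.
  3 = 1*2 + 1, so a_2 = 1.
  2 = 2*1 + 0, so a_3 = 2.
so x = [11; 4, 1, 2].
Convergents (p_i = a_i*p_{i-1} + p_{i-2}, q_i = a_i*q_{i-1} + q_{i-2} with p_{-2}=0, p_{-1}=1, q_{-2}=1, q_{-1}=0), until the denominator exceeds 8:
  i=0: a_0=11, p_0 = 11*1 + 0 = 11, q_0 = 11*0 + 1 = 1.
  i=1: a_1=4, p_1 = 4*11 + 1 = 45, q_1 = 4*1 + 0 = 4.
  i=2: a_2=1, p_2 = 1*45 + 11 = 56, q_2 = 1*4 + 1 = 5.
  i=3: a_3=2, p_3 = 2*56 + 45 = 157, q_3 = 2*5 + 4 = 14.
q_3 = 14 > 8, so the last convergent with denominator <= 8 is p_2/q_2 = 56/5.
The closest fraction with denominator <= 8 is either p_2/q_2 or the intermediate fraction (k*p_2 + p_1)/(k*q_2 + q_1) with the largest k >= 1 whose denominator stays <= 8; these approach x as k grows, and every other convergent or intermediate fraction in range is farther away.
Largest k: floor((8 - q_1)/q_2) = floor((8 - 4)/5) = 0.
Since k = 0, no intermediate fraction beyond p_2/q_2 has denominator <= 8, so the convergent 56/5 is the closest (its error is |157*5 - 56*14|/(14*5) = 1/70).

56/5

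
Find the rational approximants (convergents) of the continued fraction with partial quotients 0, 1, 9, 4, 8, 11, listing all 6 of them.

0/1, 1/1, 9/10, 37/41, 305/338, 3392/3759

Using the convergent recurrence p_i = a_i*p_{i-1} + p_{i-2}, q_i = a_i*q_{i-1} + q_{i-2} with p_{-2}=0, p_{-1}=1, q_{-2}=1, q_{-1}=0:
  i=0: a_0=0, p_0 = 0*1 + 0 = 0, q_0 = 0*0 + 1 = 1.
  i=1: a_1=1, p_1 = 1*0 + 1 = 1, q_1 = 1*1 + 0 = 1.
  i=2: a_2=9, p_2 = 9*1 + 0 = 9, q_2 = 9*1 + 1 = 10.
  i=3: a_3=4, p_3 = 4*9 + 1 = 37, q_3 = 4*10 + 1 = 41.
  i=4: a_4=8, p_4 = 8*37 + 9 = 305, q_4 = 8*41 + 10 = 338.
  i=5: a_5=11, p_5 = 11*305 + 37 = 3392, q_5 = 11*338 + 41 = 3759.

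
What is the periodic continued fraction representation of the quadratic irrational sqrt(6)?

Write x_i = (sqrt(6) + m_i)/d_i with (m_0, d_0) = (0, 1). a_0 = floor(sqrt(6)) = 2, since 2^2 = 4 <= 6 < 9 = 3^2.
Iterate m_{i+1} = d_i*a_i - m_i, d_{i+1} = (6 - m_{i+1}^2)/d_i, a_{i+1} = floor((a_0 + m_{i+1})/d_{i+1}):
  m_1 = 1*2 - 0 = 2, d_1 = (6 - 2^2)/1 = 2/1 = 2, a_1 = floor((2 + 2)/2) = 2.
  m_2 = 2*2 - 2 = 2, d_2 = (6 - 2^2)/2 = 2/2 = 1, a_2 = floor((2 + 2)/1) = 4.
  m_3 = 1*4 - 2 = 2, d_3 = (6 - 2^2)/1 = 2/1 = 2: (m_3, d_3) = (m_1, d_1) = (2, 2), so from here the quotients repeat a_1, a_2; the period length is 2.
Hence the expansion of sqrt(6) is a_0 = 2 followed by the repeating block 2, 4 (period 2).

[2; (2, 4)]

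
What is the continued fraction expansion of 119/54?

Run the Euclidean algorithm on 119 and 54; the successive quotients are the partial quotients a_0, a_1, ... (each step inverts the fractional part left over by the previous one):
  119 = 2*54 + 11, so a_0 = 2.
  54 = 4*11 + 10, so a_1 = 4.
  11 = 1*10 + 1, so a_2 = 1.
  10 = 10*1 + 0, so a_3 = 10.
The remainder reaches 0 after 4 divisions, so the expansion has 4 partial quotients, read off in order.

[2; 4, 1, 10]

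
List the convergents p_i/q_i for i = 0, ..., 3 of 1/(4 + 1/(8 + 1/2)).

Using the convergent recurrence p_i = a_i*p_{i-1} + p_{i-2}, q_i = a_i*q_{i-1} + q_{i-2} with p_{-2}=0, p_{-1}=1, q_{-2}=1, q_{-1}=0:
  i=0: a_0=0, p_0 = 0*1 + 0 = 0, q_0 = 0*0 + 1 = 1.
  i=1: a_1=4, p_1 = 4*0 + 1 = 1, q_1 = 4*1 + 0 = 4.
  i=2: a_2=8, p_2 = 8*1 + 0 = 8, q_2 = 8*4 + 1 = 33.
  i=3: a_3=2, p_3 = 2*8 + 1 = 17, q_3 = 2*33 + 4 = 70.

0/1, 1/4, 8/33, 17/70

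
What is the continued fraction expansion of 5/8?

Run the Euclidean algorithm on 5 and 8; the successive quotients are the partial quotients a_0, a_1, ... (each step inverts the fractional part left over by the previous one):
  5 = 0*8 + 5, so a_0 = 0.
  8 = 1*5 + 3, so a_1 = 1.
  5 = 1*3 + 2, so a_2 = 1.
  3 = 1*2 + 1, so a_3 = 1.
  2 = 2*1 + 0, so a_4 = 2.
The remainder reaches 0 after 5 divisions, so the expansion has 5 partial quotients, read off in order.

[0; 1, 1, 1, 2]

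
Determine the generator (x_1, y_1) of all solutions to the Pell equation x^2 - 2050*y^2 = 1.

First expand sqrt(2050) as a continued fraction. With x_i = (sqrt(2050) + m_i)/d_i and (m_0, d_0) = (0, 1): a_0 = floor(sqrt(2050)) = 45, since 45^2 = 2025 <= 2050 < 2116 = 46^2.
Iterate m_{i+1} = d_i*a_i - m_i, d_{i+1} = (2050 - m_{i+1}^2)/d_i, a_{i+1} = floor((a_0 + m_{i+1})/d_{i+1}):
  m_1 = 1*45 - 0 = 45, d_1 = (2050 - 45^2)/1 = 25/1 = 25, a_1 = floor((45 + 45)/25) = 3.
  m_2 = 25*3 - 45 = 30, d_2 = (2050 - 30^2)/25 = 1150/25 = 46, a_2 = floor((45 + 30)/46) = 1.
  m_3 = 46*1 - 30 = 16, d_3 = (2050 - 16^2)/46 = 1794/46 = 39, a_3 = floor((45 + 16)/39) = 1.
  m_4 = 39*1 - 16 = 23, d_4 = (2050 - 23^2)/39 = 1521/39 = 39, a_4 = floor((45 + 23)/39) = 1.
  m_5 = 39*1 - 23 = 16, d_5 = (2050 - 16^2)/39 = 1794/39 = 46, a_5 = floor((45 + 16)/46) = 1.
  m_6 = 46*1 - 16 = 30, d_6 = (2050 - 30^2)/46 = 1150/46 = 25, a_6 = floor((45 + 30)/25) = 3.
  m_7 = 25*3 - 30 = 45, d_7 = (2050 - 45^2)/25 = 25/25 = 1, a_7 = floor((45 + 45)/1) = 90.
  m_8 = 1*90 - 45 = 45, d_8 = (2050 - 45^2)/1 = 25/1 = 25: (m_8, d_8) = (m_1, d_1) = (45, 25), so from here the quotients repeat a_1, ..., a_7; the period length is 7.
So sqrt(2050) = [45; (3, 1, 1, 1, 1, 3, 90)] with period length k = 7.
k is odd, so (p_{k-1}, q_{k-1}) only solves x^2 - 2050y^2 = -1 and the fundamental solution of x^2 - 2050y^2 = 1 is (p_{2k-1}, q_{2k-1}) = (p_13, q_13); compute convergents through index 13, running through the period twice.
Convergents (p_i = a_i*p_{i-1} + p_{i-2}, q_i = a_i*q_{i-1} + q_{i-2} with p_{-2}=0, p_{-1}=1, q_{-2}=1, q_{-1}=0):
  i=0: a_0=45, p_0 = 45*1 + 0 = 45, q_0 = 45*0 + 1 = 1.
  i=1: a_1=3, p_1 = 3*45 + 1 = 136, q_1 = 3*1 + 0 = 3.
  i=2: a_2=1, p_2 = 1*136 + 45 = 181, q_2 = 1*3 + 1 = 4.
  i=3: a_3=1, p_3 = 1*181 + 136 = 317, q_3 = 1*4 + 3 = 7.
  i=4: a_4=1, p_4 = 1*317 + 181 = 498, q_4 = 1*7 + 4 = 11.
  i=5: a_5=1, p_5 = 1*498 + 317 = 815, q_5 = 1*11 + 7 = 18.
  i=6: a_6=3, p_6 = 3*815 + 498 = 2943, q_6 = 3*18 + 11 = 65.
  i=7: a_7=90, p_7 = 90*2943 + 815 = 265685, q_7 = 90*65 + 18 = 5868.
  i=8: a_8=3, p_8 = 3*265685 + 2943 = 799998, q_8 = 3*5868 + 65 = 17669.
  i=9: a_9=1, p_9 = 1*799998 + 265685 = 1065683, q_9 = 1*17669 + 5868 = 23537.
  i=10: a_10=1, p_10 = 1*1065683 + 799998 = 1865681, q_10 = 1*23537 + 17669 = 41206.
  i=11: a_11=1, p_11 = 1*1865681 + 1065683 = 2931364, q_11 = 1*41206 + 23537 = 64743.
  i=12: a_12=1, p_12 = 1*2931364 + 1865681 = 4797045, q_12 = 1*64743 + 41206 = 105949.
  i=13: a_13=3, p_13 = 3*4797045 + 2931364 = 17322499, q_13 = 3*105949 + 64743 = 382590.
Indeed p_6^2 - 2050*q_6^2 = 8661249 - 8661250 = -1, not +1.
Check: 17322499^2 - 2050*382590^2 = 300068971605001 - 300068971605000 = 1, so (x, y) = (17322499, 382590) solves the equation, and by the theorem it is the least positive solution.

(x, y) = (17322499, 382590)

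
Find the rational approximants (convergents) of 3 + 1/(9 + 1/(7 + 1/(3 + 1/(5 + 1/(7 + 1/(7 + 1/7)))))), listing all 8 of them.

3/1, 28/9, 199/64, 625/201, 3324/1069, 23893/7684, 170575/54857, 1217918/391683

Using the convergent recurrence p_i = a_i*p_{i-1} + p_{i-2}, q_i = a_i*q_{i-1} + q_{i-2} with p_{-2}=0, p_{-1}=1, q_{-2}=1, q_{-1}=0:
  i=0: a_0=3, p_0 = 3*1 + 0 = 3, q_0 = 3*0 + 1 = 1.
  i=1: a_1=9, p_1 = 9*3 + 1 = 28, q_1 = 9*1 + 0 = 9.
  i=2: a_2=7, p_2 = 7*28 + 3 = 199, q_2 = 7*9 + 1 = 64.
  i=3: a_3=3, p_3 = 3*199 + 28 = 625, q_3 = 3*64 + 9 = 201.
  i=4: a_4=5, p_4 = 5*625 + 199 = 3324, q_4 = 5*201 + 64 = 1069.
  i=5: a_5=7, p_5 = 7*3324 + 625 = 23893, q_5 = 7*1069 + 201 = 7684.
  i=6: a_6=7, p_6 = 7*23893 + 3324 = 170575, q_6 = 7*7684 + 1069 = 54857.
  i=7: a_7=7, p_7 = 7*170575 + 23893 = 1217918, q_7 = 7*54857 + 7684 = 391683.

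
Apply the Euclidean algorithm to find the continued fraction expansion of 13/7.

[1; 1, 6]

Run the Euclidean algorithm on 13 and 7; the successive quotients are the partial quotients a_0, a_1, ... (each step inverts the fractional part left over by the previous one):
  13 = 1*7 + 6, so a_0 = 1.
  7 = 1*6 + 1, so a_1 = 1.
  6 = 6*1 + 0, so a_2 = 6.
The remainder reaches 0 after 3 divisions, so the expansion has 3 partial quotients, read off in order.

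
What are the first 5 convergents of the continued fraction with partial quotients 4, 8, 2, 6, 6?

4/1, 33/8, 70/17, 453/110, 2788/677

Using the convergent recurrence p_i = a_i*p_{i-1} + p_{i-2}, q_i = a_i*q_{i-1} + q_{i-2} with p_{-2}=0, p_{-1}=1, q_{-2}=1, q_{-1}=0:
  i=0: a_0=4, p_0 = 4*1 + 0 = 4, q_0 = 4*0 + 1 = 1.
  i=1: a_1=8, p_1 = 8*4 + 1 = 33, q_1 = 8*1 + 0 = 8.
  i=2: a_2=2, p_2 = 2*33 + 4 = 70, q_2 = 2*8 + 1 = 17.
  i=3: a_3=6, p_3 = 6*70 + 33 = 453, q_3 = 6*17 + 8 = 110.
  i=4: a_4=6, p_4 = 6*453 + 70 = 2788, q_4 = 6*110 + 17 = 677.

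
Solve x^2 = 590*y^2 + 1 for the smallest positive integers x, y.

(x, y) = (5781, 238)

First expand sqrt(590) as a continued fraction. With x_i = (sqrt(590) + m_i)/d_i and (m_0, d_0) = (0, 1): a_0 = floor(sqrt(590)) = 24, since 24^2 = 576 <= 590 < 625 = 25^2.
Iterate m_{i+1} = d_i*a_i - m_i, d_{i+1} = (590 - m_{i+1}^2)/d_i, a_{i+1} = floor((a_0 + m_{i+1})/d_{i+1}):
  m_1 = 1*24 - 0 = 24, d_1 = (590 - 24^2)/1 = 14/1 = 14, a_1 = floor((24 + 24)/14) = 3.
  m_2 = 14*3 - 24 = 18, d_2 = (590 - 18^2)/14 = 266/14 = 19, a_2 = floor((24 + 18)/19) = 2.
  m_3 = 19*2 - 18 = 20, d_3 = (590 - 20^2)/19 = 190/19 = 10, a_3 = floor((24 + 20)/10) = 4.
  m_4 = 10*4 - 20 = 20, d_4 = (590 - 20^2)/10 = 190/10 = 19, a_4 = floor((24 + 20)/19) = 2.
  m_5 = 19*2 - 20 = 18, d_5 = (590 - 18^2)/19 = 266/19 = 14, a_5 = floor((24 + 18)/14) = 3.
  m_6 = 14*3 - 18 = 24, d_6 = (590 - 24^2)/14 = 14/14 = 1, a_6 = floor((24 + 24)/1) = 48.
  m_7 = 1*48 - 24 = 24, d_7 = (590 - 24^2)/1 = 14/1 = 14: (m_7, d_7) = (m_1, d_1) = (24, 14), so from here the quotients repeat a_1, ..., a_6; the period length is 6.
So sqrt(590) = [24; (3, 2, 4, 2, 3, 48)] with period length k = 6.
k is even, so the fundamental solution of x^2 - 590y^2 = 1 is (p_{k-1}, q_{k-1}) = (p_5, q_5); compute convergents through index 5.
Convergents (p_i = a_i*p_{i-1} + p_{i-2}, q_i = a_i*q_{i-1} + q_{i-2} with p_{-2}=0, p_{-1}=1, q_{-2}=1, q_{-1}=0):
  i=0: a_0=24, p_0 = 24*1 + 0 = 24, q_0 = 24*0 + 1 = 1.
  i=1: a_1=3, p_1 = 3*24 + 1 = 73, q_1 = 3*1 + 0 = 3.
  i=2: a_2=2, p_2 = 2*73 + 24 = 170, q_2 = 2*3 + 1 = 7.
  i=3: a_3=4, p_3 = 4*170 + 73 = 753, q_3 = 4*7 + 3 = 31.
  i=4: a_4=2, p_4 = 2*753 + 170 = 1676, q_4 = 2*31 + 7 = 69.
  i=5: a_5=3, p_5 = 3*1676 + 753 = 5781, q_5 = 3*69 + 31 = 238.
Check: 5781^2 - 590*238^2 = 33419961 - 33419960 = 1, so (x, y) = (5781, 238) solves the equation, and by the theorem it is the least positive solution.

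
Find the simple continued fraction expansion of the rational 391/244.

Run the Euclidean algorithm on 391 and 244; the successive quotients are the partial quotients a_0, a_1, ... (each step inverts the fractional part left over by the previous one):
  391 = 1*244 + 147, so a_0 = 1.
  244 = 1*147 + 97, so a_1 = 1.
  147 = 1*97 + 50, so a_2 = 1.
  97 = 1*50 + 47, so a_3 = 1.
  50 = 1*47 + 3, so a_4 = 1.
  47 = 15*3 + 2, so a_5 = 15.
  3 = 1*2 + 1, so a_6 = 1.
  2 = 2*1 + 0, so a_7 = 2.
The remainder reaches 0 after 8 divisions, so the expansion has 8 partial quotients, read off in order.

[1; 1, 1, 1, 1, 15, 1, 2]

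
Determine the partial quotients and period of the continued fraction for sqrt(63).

Write x_i = (sqrt(63) + m_i)/d_i with (m_0, d_0) = (0, 1). a_0 = floor(sqrt(63)) = 7, since 7^2 = 49 <= 63 < 64 = 8^2.
Iterate m_{i+1} = d_i*a_i - m_i, d_{i+1} = (63 - m_{i+1}^2)/d_i, a_{i+1} = floor((a_0 + m_{i+1})/d_{i+1}):
  m_1 = 1*7 - 0 = 7, d_1 = (63 - 7^2)/1 = 14/1 = 14, a_1 = floor((7 + 7)/14) = 1.
  m_2 = 14*1 - 7 = 7, d_2 = (63 - 7^2)/14 = 14/14 = 1, a_2 = floor((7 + 7)/1) = 14.
  m_3 = 1*14 - 7 = 7, d_3 = (63 - 7^2)/1 = 14/1 = 14: (m_3, d_3) = (m_1, d_1) = (7, 14), so from here the quotients repeat a_1, a_2; the period length is 2.
Hence the expansion of sqrt(63) is a_0 = 7 followed by the repeating block 1, 14 (period 2).

[7; (1, 14)]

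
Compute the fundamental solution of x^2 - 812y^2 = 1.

First expand sqrt(812) as a continued fraction. With x_i = (sqrt(812) + m_i)/d_i and (m_0, d_0) = (0, 1): a_0 = floor(sqrt(812)) = 28, since 28^2 = 784 <= 812 < 841 = 29^2.
Iterate m_{i+1} = d_i*a_i - m_i, d_{i+1} = (812 - m_{i+1}^2)/d_i, a_{i+1} = floor((a_0 + m_{i+1})/d_{i+1}):
  m_1 = 1*28 - 0 = 28, d_1 = (812 - 28^2)/1 = 28/1 = 28, a_1 = floor((28 + 28)/28) = 2.
  m_2 = 28*2 - 28 = 28, d_2 = (812 - 28^2)/28 = 28/28 = 1, a_2 = floor((28 + 28)/1) = 56.
  m_3 = 1*56 - 28 = 28, d_3 = (812 - 28^2)/1 = 28/1 = 28: (m_3, d_3) = (m_1, d_1) = (28, 28), so from here the quotients repeat a_1, a_2; the period length is 2.
So sqrt(812) = [28; (2, 56)] with period length k = 2.
k is even, so the fundamental solution of x^2 - 812y^2 = 1 is (p_{k-1}, q_{k-1}) = (p_1, q_1); compute convergents through index 1.
Convergents (p_i = a_i*p_{i-1} + p_{i-2}, q_i = a_i*q_{i-1} + q_{i-2} with p_{-2}=0, p_{-1}=1, q_{-2}=1, q_{-1}=0):
  i=0: a_0=28, p_0 = 28*1 + 0 = 28, q_0 = 28*0 + 1 = 1.
  i=1: a_1=2, p_1 = 2*28 + 1 = 57, q_1 = 2*1 + 0 = 2.
Check: 57^2 - 812*2^2 = 3249 - 3248 = 1, so (x, y) = (57, 2) solves the equation, and by the theorem it is the least positive solution.

(x, y) = (57, 2)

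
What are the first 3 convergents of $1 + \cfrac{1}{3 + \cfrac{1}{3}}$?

Using the convergent recurrence p_i = a_i*p_{i-1} + p_{i-2}, q_i = a_i*q_{i-1} + q_{i-2} with p_{-2}=0, p_{-1}=1, q_{-2}=1, q_{-1}=0:
  i=0: a_0=1, p_0 = 1*1 + 0 = 1, q_0 = 1*0 + 1 = 1.
  i=1: a_1=3, p_1 = 3*1 + 1 = 4, q_1 = 3*1 + 0 = 3.
  i=2: a_2=3, p_2 = 3*4 + 1 = 13, q_2 = 3*3 + 1 = 10.

1/1, 4/3, 13/10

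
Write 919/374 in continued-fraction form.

Run the Euclidean algorithm on 919 and 374; the successive quotients are the partial quotients a_0, a_1, ... (each step inverts the fractional part left over by the previous one):
  919 = 2*374 + 171, so a_0 = 2.
  374 = 2*171 + 32, so a_1 = 2.
  171 = 5*32 + 11, so a_2 = 5.
  32 = 2*11 + 10, so a_3 = 2.
  11 = 1*10 + 1, so a_4 = 1.
  10 = 10*1 + 0, so a_5 = 10.
The remainder reaches 0 after 6 divisions, so the expansion has 6 partial quotients, read off in order.

[2; 2, 5, 2, 1, 10]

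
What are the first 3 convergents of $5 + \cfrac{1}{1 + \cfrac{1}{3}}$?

Using the convergent recurrence p_i = a_i*p_{i-1} + p_{i-2}, q_i = a_i*q_{i-1} + q_{i-2} with p_{-2}=0, p_{-1}=1, q_{-2}=1, q_{-1}=0:
  i=0: a_0=5, p_0 = 5*1 + 0 = 5, q_0 = 5*0 + 1 = 1.
  i=1: a_1=1, p_1 = 1*5 + 1 = 6, q_1 = 1*1 + 0 = 1.
  i=2: a_2=3, p_2 = 3*6 + 5 = 23, q_2 = 3*1 + 1 = 4.

5/1, 6/1, 23/4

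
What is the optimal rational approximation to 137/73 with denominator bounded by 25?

15/8

Expand x = 137/73 as a continued fraction with the Euclidean algorithm:
  137 = 1*73 + 64, so a_0 = 1.
  73 = 1*64 + 9, so a_1 = 1.
  64 = 7*9 + 1, so a_2 = 7.
  9 = 9*1 + 0, so a_3 = 9.
so x = [1; 1, 7, 9].
Convergents (p_i = a_i*p_{i-1} + p_{i-2}, q_i = a_i*q_{i-1} + q_{i-2} with p_{-2}=0, p_{-1}=1, q_{-2}=1, q_{-1}=0), until the denominator exceeds 25:
  i=0: a_0=1, p_0 = 1*1 + 0 = 1, q_0 = 1*0 + 1 = 1.
  i=1: a_1=1, p_1 = 1*1 + 1 = 2, q_1 = 1*1 + 0 = 1.
  i=2: a_2=7, p_2 = 7*2 + 1 = 15, q_2 = 7*1 + 1 = 8.
  i=3: a_3=9, p_3 = 9*15 + 2 = 137, q_3 = 9*8 + 1 = 73.
q_3 = 73 > 25, so the last convergent with denominator <= 25 is p_2/q_2 = 15/8.
The closest fraction with denominator <= 25 is either p_2/q_2 or the intermediate fraction (k*p_2 + p_1)/(k*q_2 + q_1) with the largest k >= 1 whose denominator stays <= 25; these approach x as k grows, and every other convergent or intermediate fraction in range is farther away.
Largest k: floor((25 - q_1)/q_2) = floor((25 - 1)/8) = 3.
That gives (3*15 + 2)/(3*8 + 1) = 47/25.
Compare the errors: |x - 15/8| = |137*8 - 15*73|/(73*8) = 1/584, and |x - 47/25| = |137*25 - 47*73|/(73*25) = 6/1825.
Cross-multiplying, 1*1825 = 1825 < 3504 = 6*584, so 1/584 is smaller: the convergent 15/8 is closer to x than 47/25.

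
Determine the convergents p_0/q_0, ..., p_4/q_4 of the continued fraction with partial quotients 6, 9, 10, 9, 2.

6/1, 55/9, 556/91, 5059/828, 10674/1747

Using the convergent recurrence p_i = a_i*p_{i-1} + p_{i-2}, q_i = a_i*q_{i-1} + q_{i-2} with p_{-2}=0, p_{-1}=1, q_{-2}=1, q_{-1}=0:
  i=0: a_0=6, p_0 = 6*1 + 0 = 6, q_0 = 6*0 + 1 = 1.
  i=1: a_1=9, p_1 = 9*6 + 1 = 55, q_1 = 9*1 + 0 = 9.
  i=2: a_2=10, p_2 = 10*55 + 6 = 556, q_2 = 10*9 + 1 = 91.
  i=3: a_3=9, p_3 = 9*556 + 55 = 5059, q_3 = 9*91 + 9 = 828.
  i=4: a_4=2, p_4 = 2*5059 + 556 = 10674, q_4 = 2*828 + 91 = 1747.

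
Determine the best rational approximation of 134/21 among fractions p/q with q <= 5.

32/5

Expand x = 134/21 as a continued fraction with the Euclidean algorithm:
  134 = 6*21 + 8, so a_0 = 6.
  21 = 2*8 + 5, so a_1 = 2.
  8 = 1*5 + 3, so a_2 = 1.
  5 = 1*3 + 2, so a_3 = 1.
  3 = 1*2 + 1, so a_4 = 1.
  2 = 2*1 + 0, so a_5 = 2.
so x = [6; 2, 1, 1, 1, 2].
Convergents (p_i = a_i*p_{i-1} + p_{i-2}, q_i = a_i*q_{i-1} + q_{i-2} with p_{-2}=0, p_{-1}=1, q_{-2}=1, q_{-1}=0), until the denominator exceeds 5:
  i=0: a_0=6, p_0 = 6*1 + 0 = 6, q_0 = 6*0 + 1 = 1.
  i=1: a_1=2, p_1 = 2*6 + 1 = 13, q_1 = 2*1 + 0 = 2.
  i=2: a_2=1, p_2 = 1*13 + 6 = 19, q_2 = 1*2 + 1 = 3.
  i=3: a_3=1, p_3 = 1*19 + 13 = 32, q_3 = 1*3 + 2 = 5.
  i=4: a_4=1, p_4 = 1*32 + 19 = 51, q_4 = 1*5 + 3 = 8.
q_4 = 8 > 5, so the last convergent with denominator <= 5 is p_3/q_3 = 32/5.
The closest fraction with denominator <= 5 is either p_3/q_3 or the intermediate fraction (k*p_3 + p_2)/(k*q_3 + q_2) with the largest k >= 1 whose denominator stays <= 5; these approach x as k grows, and every other convergent or intermediate fraction in range is farther away.
Largest k: floor((5 - q_2)/q_3) = floor((5 - 3)/5) = 0.
Since k = 0, no intermediate fraction beyond p_3/q_3 has denominator <= 5, so the convergent 32/5 is the closest (its error is |134*5 - 32*21|/(21*5) = 2/105).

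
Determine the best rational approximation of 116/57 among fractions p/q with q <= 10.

2/1

Expand x = 116/57 as a continued fraction with the Euclidean algorithm:
  116 = 2*57 + 2, so a_0 = 2.
  57 = 28*2 + 1, so a_1 = 28.
  2 = 2*1 + 0, so a_2 = 2.
so x = [2; 28, 2].
Convergents (p_i = a_i*p_{i-1} + p_{i-2}, q_i = a_i*q_{i-1} + q_{i-2} with p_{-2}=0, p_{-1}=1, q_{-2}=1, q_{-1}=0), until the denominator exceeds 10:
  i=0: a_0=2, p_0 = 2*1 + 0 = 2, q_0 = 2*0 + 1 = 1.
  i=1: a_1=28, p_1 = 28*2 + 1 = 57, q_1 = 28*1 + 0 = 28.
q_1 = 28 > 10, so the last convergent with denominator <= 10 is p_0/q_0 = 2/1.
The closest fraction with denominator <= 10 is either p_0/q_0 or the intermediate fraction (k*p_0 + p_{-1})/(k*q_0 + q_{-1}) with the largest k >= 1 whose denominator stays <= 10; these approach x as k grows, and every other convergent or intermediate fraction in range is farther away.
Largest k: floor((10 - q_{-1})/q_0) = floor((10 - 0)/1) = 10 (using the seeds p_{-1} = 1, q_{-1} = 0).
That gives (10*2 + 1)/(10*1 + 0) = 21/10.
Compare the errors: |x - 2/1| = |116*1 - 2*57|/(57*1) = 2/57, and |x - 21/10| = |116*10 - 21*57|/(57*10) = 37/570.
Cross-multiplying, 2*570 = 1140 < 2109 = 37*57, so 2/57 is smaller: the convergent 2/1 is closer to x than 21/10.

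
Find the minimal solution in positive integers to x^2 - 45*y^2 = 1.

First expand sqrt(45) as a continued fraction. With x_i = (sqrt(45) + m_i)/d_i and (m_0, d_0) = (0, 1): a_0 = floor(sqrt(45)) = 6, since 6^2 = 36 <= 45 < 49 = 7^2.
Iterate m_{i+1} = d_i*a_i - m_i, d_{i+1} = (45 - m_{i+1}^2)/d_i, a_{i+1} = floor((a_0 + m_{i+1})/d_{i+1}):
  m_1 = 1*6 - 0 = 6, d_1 = (45 - 6^2)/1 = 9/1 = 9, a_1 = floor((6 + 6)/9) = 1.
  m_2 = 9*1 - 6 = 3, d_2 = (45 - 3^2)/9 = 36/9 = 4, a_2 = floor((6 + 3)/4) = 2.
  m_3 = 4*2 - 3 = 5, d_3 = (45 - 5^2)/4 = 20/4 = 5, a_3 = floor((6 + 5)/5) = 2.
  m_4 = 5*2 - 5 = 5, d_4 = (45 - 5^2)/5 = 20/5 = 4, a_4 = floor((6 + 5)/4) = 2.
  m_5 = 4*2 - 5 = 3, d_5 = (45 - 3^2)/4 = 36/4 = 9, a_5 = floor((6 + 3)/9) = 1.
  m_6 = 9*1 - 3 = 6, d_6 = (45 - 6^2)/9 = 9/9 = 1, a_6 = floor((6 + 6)/1) = 12.
  m_7 = 1*12 - 6 = 6, d_7 = (45 - 6^2)/1 = 9/1 = 9: (m_7, d_7) = (m_1, d_1) = (6, 9), so from here the quotients repeat a_1, ..., a_6; the period length is 6.
So sqrt(45) = [6; (1, 2, 2, 2, 1, 12)] with period length k = 6.
k is even, so the fundamental solution of x^2 - 45y^2 = 1 is (p_{k-1}, q_{k-1}) = (p_5, q_5); compute convergents through index 5.
Convergents (p_i = a_i*p_{i-1} + p_{i-2}, q_i = a_i*q_{i-1} + q_{i-2} with p_{-2}=0, p_{-1}=1, q_{-2}=1, q_{-1}=0):
  i=0: a_0=6, p_0 = 6*1 + 0 = 6, q_0 = 6*0 + 1 = 1.
  i=1: a_1=1, p_1 = 1*6 + 1 = 7, q_1 = 1*1 + 0 = 1.
  i=2: a_2=2, p_2 = 2*7 + 6 = 20, q_2 = 2*1 + 1 = 3.
  i=3: a_3=2, p_3 = 2*20 + 7 = 47, q_3 = 2*3 + 1 = 7.
  i=4: a_4=2, p_4 = 2*47 + 20 = 114, q_4 = 2*7 + 3 = 17.
  i=5: a_5=1, p_5 = 1*114 + 47 = 161, q_5 = 1*17 + 7 = 24.
Check: 161^2 - 45*24^2 = 25921 - 25920 = 1, so (x, y) = (161, 24) solves the equation, and by the theorem it is the least positive solution.

(x, y) = (161, 24)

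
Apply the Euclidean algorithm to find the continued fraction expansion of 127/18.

[7; 18]

Run the Euclidean algorithm on 127 and 18; the successive quotients are the partial quotients a_0, a_1, ... (each step inverts the fractional part left over by the previous one):
  127 = 7*18 + 1, so a_0 = 7.
  18 = 18*1 + 0, so a_1 = 18.
The remainder reaches 0 after 2 divisions, so the expansion has 2 partial quotients, read off in order.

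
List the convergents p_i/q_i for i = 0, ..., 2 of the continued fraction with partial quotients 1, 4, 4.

1/1, 5/4, 21/17

Using the convergent recurrence p_i = a_i*p_{i-1} + p_{i-2}, q_i = a_i*q_{i-1} + q_{i-2} with p_{-2}=0, p_{-1}=1, q_{-2}=1, q_{-1}=0:
  i=0: a_0=1, p_0 = 1*1 + 0 = 1, q_0 = 1*0 + 1 = 1.
  i=1: a_1=4, p_1 = 4*1 + 1 = 5, q_1 = 4*1 + 0 = 4.
  i=2: a_2=4, p_2 = 4*5 + 1 = 21, q_2 = 4*4 + 1 = 17.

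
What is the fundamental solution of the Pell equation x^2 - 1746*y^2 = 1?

(x, y) = (76049, 1820)

First expand sqrt(1746) as a continued fraction. With x_i = (sqrt(1746) + m_i)/d_i and (m_0, d_0) = (0, 1): a_0 = floor(sqrt(1746)) = 41, since 41^2 = 1681 <= 1746 < 1764 = 42^2.
Iterate m_{i+1} = d_i*a_i - m_i, d_{i+1} = (1746 - m_{i+1}^2)/d_i, a_{i+1} = floor((a_0 + m_{i+1})/d_{i+1}):
  m_1 = 1*41 - 0 = 41, d_1 = (1746 - 41^2)/1 = 65/1 = 65, a_1 = floor((41 + 41)/65) = 1.
  m_2 = 65*1 - 41 = 24, d_2 = (1746 - 24^2)/65 = 1170/65 = 18, a_2 = floor((41 + 24)/18) = 3.
  m_3 = 18*3 - 24 = 30, d_3 = (1746 - 30^2)/18 = 846/18 = 47, a_3 = floor((41 + 30)/47) = 1.
  m_4 = 47*1 - 30 = 17, d_4 = (1746 - 17^2)/47 = 1457/47 = 31, a_4 = floor((41 + 17)/31) = 1.
  m_5 = 31*1 - 17 = 14, d_5 = (1746 - 14^2)/31 = 1550/31 = 50, a_5 = floor((41 + 14)/50) = 1.
  m_6 = 50*1 - 14 = 36, d_6 = (1746 - 36^2)/50 = 450/50 = 9, a_6 = floor((41 + 36)/9) = 8.
  m_7 = 9*8 - 36 = 36, d_7 = (1746 - 36^2)/9 = 450/9 = 50, a_7 = floor((41 + 36)/50) = 1.
  m_8 = 50*1 - 36 = 14, d_8 = (1746 - 14^2)/50 = 1550/50 = 31, a_8 = floor((41 + 14)/31) = 1.
  m_9 = 31*1 - 14 = 17, d_9 = (1746 - 17^2)/31 = 1457/31 = 47, a_9 = floor((41 + 17)/47) = 1.
  m_10 = 47*1 - 17 = 30, d_10 = (1746 - 30^2)/47 = 846/47 = 18, a_10 = floor((41 + 30)/18) = 3.
  m_11 = 18*3 - 30 = 24, d_11 = (1746 - 24^2)/18 = 1170/18 = 65, a_11 = floor((41 + 24)/65) = 1.
  m_12 = 65*1 - 24 = 41, d_12 = (1746 - 41^2)/65 = 65/65 = 1, a_12 = floor((41 + 41)/1) = 82.
  m_13 = 1*82 - 41 = 41, d_13 = (1746 - 41^2)/1 = 65/1 = 65: (m_13, d_13) = (m_1, d_1) = (41, 65), so from here the quotients repeat a_1, ..., a_12; the period length is 12.
So sqrt(1746) = [41; (1, 3, 1, 1, 1, 8, 1, 1, 1, 3, 1, 82)] with period length k = 12.
k is even, so the fundamental solution of x^2 - 1746y^2 = 1 is (p_{k-1}, q_{k-1}) = (p_11, q_11); compute convergents through index 11.
Convergents (p_i = a_i*p_{i-1} + p_{i-2}, q_i = a_i*q_{i-1} + q_{i-2} with p_{-2}=0, p_{-1}=1, q_{-2}=1, q_{-1}=0):
  i=0: a_0=41, p_0 = 41*1 + 0 = 41, q_0 = 41*0 + 1 = 1.
  i=1: a_1=1, p_1 = 1*41 + 1 = 42, q_1 = 1*1 + 0 = 1.
  i=2: a_2=3, p_2 = 3*42 + 41 = 167, q_2 = 3*1 + 1 = 4.
  i=3: a_3=1, p_3 = 1*167 + 42 = 209, q_3 = 1*4 + 1 = 5.
  i=4: a_4=1, p_4 = 1*209 + 167 = 376, q_4 = 1*5 + 4 = 9.
  i=5: a_5=1, p_5 = 1*376 + 209 = 585, q_5 = 1*9 + 5 = 14.
  i=6: a_6=8, p_6 = 8*585 + 376 = 5056, q_6 = 8*14 + 9 = 121.
  i=7: a_7=1, p_7 = 1*5056 + 585 = 5641, q_7 = 1*121 + 14 = 135.
  i=8: a_8=1, p_8 = 1*5641 + 5056 = 10697, q_8 = 1*135 + 121 = 256.
  i=9: a_9=1, p_9 = 1*10697 + 5641 = 16338, q_9 = 1*256 + 135 = 391.
  i=10: a_10=3, p_10 = 3*16338 + 10697 = 59711, q_10 = 3*391 + 256 = 1429.
  i=11: a_11=1, p_11 = 1*59711 + 16338 = 76049, q_11 = 1*1429 + 391 = 1820.
Check: 76049^2 - 1746*1820^2 = 5783450401 - 5783450400 = 1, so (x, y) = (76049, 1820) solves the equation, and by the theorem it is the least positive solution.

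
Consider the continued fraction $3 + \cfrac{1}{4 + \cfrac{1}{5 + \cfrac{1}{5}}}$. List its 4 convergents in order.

3/1, 13/4, 68/21, 353/109

Using the convergent recurrence p_i = a_i*p_{i-1} + p_{i-2}, q_i = a_i*q_{i-1} + q_{i-2} with p_{-2}=0, p_{-1}=1, q_{-2}=1, q_{-1}=0:
  i=0: a_0=3, p_0 = 3*1 + 0 = 3, q_0 = 3*0 + 1 = 1.
  i=1: a_1=4, p_1 = 4*3 + 1 = 13, q_1 = 4*1 + 0 = 4.
  i=2: a_2=5, p_2 = 5*13 + 3 = 68, q_2 = 5*4 + 1 = 21.
  i=3: a_3=5, p_3 = 5*68 + 13 = 353, q_3 = 5*21 + 4 = 109.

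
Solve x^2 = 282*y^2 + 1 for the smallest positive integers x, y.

First expand sqrt(282) as a continued fraction. With x_i = (sqrt(282) + m_i)/d_i and (m_0, d_0) = (0, 1): a_0 = floor(sqrt(282)) = 16, since 16^2 = 256 <= 282 < 289 = 17^2.
Iterate m_{i+1} = d_i*a_i - m_i, d_{i+1} = (282 - m_{i+1}^2)/d_i, a_{i+1} = floor((a_0 + m_{i+1})/d_{i+1}):
  m_1 = 1*16 - 0 = 16, d_1 = (282 - 16^2)/1 = 26/1 = 26, a_1 = floor((16 + 16)/26) = 1.
  m_2 = 26*1 - 16 = 10, d_2 = (282 - 10^2)/26 = 182/26 = 7, a_2 = floor((16 + 10)/7) = 3.
  m_3 = 7*3 - 10 = 11, d_3 = (282 - 11^2)/7 = 161/7 = 23, a_3 = floor((16 + 11)/23) = 1.
  m_4 = 23*1 - 11 = 12, d_4 = (282 - 12^2)/23 = 138/23 = 6, a_4 = floor((16 + 12)/6) = 4.
  m_5 = 6*4 - 12 = 12, d_5 = (282 - 12^2)/6 = 138/6 = 23, a_5 = floor((16 + 12)/23) = 1.
  m_6 = 23*1 - 12 = 11, d_6 = (282 - 11^2)/23 = 161/23 = 7, a_6 = floor((16 + 11)/7) = 3.
  m_7 = 7*3 - 11 = 10, d_7 = (282 - 10^2)/7 = 182/7 = 26, a_7 = floor((16 + 10)/26) = 1.
  m_8 = 26*1 - 10 = 16, d_8 = (282 - 16^2)/26 = 26/26 = 1, a_8 = floor((16 + 16)/1) = 32.
  m_9 = 1*32 - 16 = 16, d_9 = (282 - 16^2)/1 = 26/1 = 26: (m_9, d_9) = (m_1, d_1) = (16, 26), so from here the quotients repeat a_1, ..., a_8; the period length is 8.
So sqrt(282) = [16; (1, 3, 1, 4, 1, 3, 1, 32)] with period length k = 8.
k is even, so the fundamental solution of x^2 - 282y^2 = 1 is (p_{k-1}, q_{k-1}) = (p_7, q_7); compute convergents through index 7.
Convergents (p_i = a_i*p_{i-1} + p_{i-2}, q_i = a_i*q_{i-1} + q_{i-2} with p_{-2}=0, p_{-1}=1, q_{-2}=1, q_{-1}=0):
  i=0: a_0=16, p_0 = 16*1 + 0 = 16, q_0 = 16*0 + 1 = 1.
  i=1: a_1=1, p_1 = 1*16 + 1 = 17, q_1 = 1*1 + 0 = 1.
  i=2: a_2=3, p_2 = 3*17 + 16 = 67, q_2 = 3*1 + 1 = 4.
  i=3: a_3=1, p_3 = 1*67 + 17 = 84, q_3 = 1*4 + 1 = 5.
  i=4: a_4=4, p_4 = 4*84 + 67 = 403, q_4 = 4*5 + 4 = 24.
  i=5: a_5=1, p_5 = 1*403 + 84 = 487, q_5 = 1*24 + 5 = 29.
  i=6: a_6=3, p_6 = 3*487 + 403 = 1864, q_6 = 3*29 + 24 = 111.
  i=7: a_7=1, p_7 = 1*1864 + 487 = 2351, q_7 = 1*111 + 29 = 140.
Check: 2351^2 - 282*140^2 = 5527201 - 5527200 = 1, so (x, y) = (2351, 140) solves the equation, and by the theorem it is the least positive solution.

(x, y) = (2351, 140)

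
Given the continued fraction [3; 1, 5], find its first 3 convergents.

Using the convergent recurrence p_i = a_i*p_{i-1} + p_{i-2}, q_i = a_i*q_{i-1} + q_{i-2} with p_{-2}=0, p_{-1}=1, q_{-2}=1, q_{-1}=0:
  i=0: a_0=3, p_0 = 3*1 + 0 = 3, q_0 = 3*0 + 1 = 1.
  i=1: a_1=1, p_1 = 1*3 + 1 = 4, q_1 = 1*1 + 0 = 1.
  i=2: a_2=5, p_2 = 5*4 + 3 = 23, q_2 = 5*1 + 1 = 6.

3/1, 4/1, 23/6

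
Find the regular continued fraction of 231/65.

[3; 1, 1, 4, 7]

Run the Euclidean algorithm on 231 and 65; the successive quotients are the partial quotients a_0, a_1, ... (each step inverts the fractional part left over by the previous one):
  231 = 3*65 + 36, so a_0 = 3.
  65 = 1*36 + 29, so a_1 = 1.
  36 = 1*29 + 7, so a_2 = 1.
  29 = 4*7 + 1, so a_3 = 4.
  7 = 7*1 + 0, so a_4 = 7.
The remainder reaches 0 after 5 divisions, so the expansion has 5 partial quotients, read off in order.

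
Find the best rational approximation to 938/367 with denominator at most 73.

23/9

Expand x = 938/367 as a continued fraction with the Euclidean algorithm:
  938 = 2*367 + 204, so a_0 = 2.
  367 = 1*204 + 163, so a_1 = 1.
  204 = 1*163 + 41, so a_2 = 1.
  163 = 3*41 + 40, so a_3 = 3.
  41 = 1*40 + 1, so a_4 = 1.
  40 = 40*1 + 0, so a_5 = 40.
so x = [2; 1, 1, 3, 1, 40].
Convergents (p_i = a_i*p_{i-1} + p_{i-2}, q_i = a_i*q_{i-1} + q_{i-2} with p_{-2}=0, p_{-1}=1, q_{-2}=1, q_{-1}=0), until the denominator exceeds 73:
  i=0: a_0=2, p_0 = 2*1 + 0 = 2, q_0 = 2*0 + 1 = 1.
  i=1: a_1=1, p_1 = 1*2 + 1 = 3, q_1 = 1*1 + 0 = 1.
  i=2: a_2=1, p_2 = 1*3 + 2 = 5, q_2 = 1*1 + 1 = 2.
  i=3: a_3=3, p_3 = 3*5 + 3 = 18, q_3 = 3*2 + 1 = 7.
  i=4: a_4=1, p_4 = 1*18 + 5 = 23, q_4 = 1*7 + 2 = 9.
  i=5: a_5=40, p_5 = 40*23 + 18 = 938, q_5 = 40*9 + 7 = 367.
q_5 = 367 > 73, so the last convergent with denominator <= 73 is p_4/q_4 = 23/9.
The closest fraction with denominator <= 73 is either p_4/q_4 or the intermediate fraction (k*p_4 + p_3)/(k*q_4 + q_3) with the largest k >= 1 whose denominator stays <= 73; these approach x as k grows, and every other convergent or intermediate fraction in range is farther away.
Largest k: floor((73 - q_3)/q_4) = floor((73 - 7)/9) = 7.
That gives (7*23 + 18)/(7*9 + 7) = 179/70.
Compare the errors: |x - 23/9| = |938*9 - 23*367|/(367*9) = 1/3303, and |x - 179/70| = |938*70 - 179*367|/(367*70) = 33/25690.
Cross-multiplying, 1*25690 = 25690 < 108999 = 33*3303, so 1/3303 is smaller: the convergent 23/9 is closer to x than 179/70.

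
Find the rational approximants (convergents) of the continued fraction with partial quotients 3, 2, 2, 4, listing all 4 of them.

3/1, 7/2, 17/5, 75/22

Using the convergent recurrence p_i = a_i*p_{i-1} + p_{i-2}, q_i = a_i*q_{i-1} + q_{i-2} with p_{-2}=0, p_{-1}=1, q_{-2}=1, q_{-1}=0:
  i=0: a_0=3, p_0 = 3*1 + 0 = 3, q_0 = 3*0 + 1 = 1.
  i=1: a_1=2, p_1 = 2*3 + 1 = 7, q_1 = 2*1 + 0 = 2.
  i=2: a_2=2, p_2 = 2*7 + 3 = 17, q_2 = 2*2 + 1 = 5.
  i=3: a_3=4, p_3 = 4*17 + 7 = 75, q_3 = 4*5 + 2 = 22.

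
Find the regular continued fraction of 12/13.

[0; 1, 12]

Run the Euclidean algorithm on 12 and 13; the successive quotients are the partial quotients a_0, a_1, ... (each step inverts the fractional part left over by the previous one):
  12 = 0*13 + 12, so a_0 = 0.
  13 = 1*12 + 1, so a_1 = 1.
  12 = 12*1 + 0, so a_2 = 12.
The remainder reaches 0 after 3 divisions, so the expansion has 3 partial quotients, read off in order.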